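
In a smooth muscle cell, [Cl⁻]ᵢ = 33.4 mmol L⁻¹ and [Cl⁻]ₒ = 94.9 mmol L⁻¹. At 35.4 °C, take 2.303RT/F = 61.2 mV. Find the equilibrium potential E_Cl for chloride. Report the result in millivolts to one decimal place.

-27.8 mV

E = (61.2/z) · log₁₀([Cl⁻]_out/[Cl⁻]_in) with z = -1.
For an anion, dividing by z = -1 reverses the sign.
= (61.2/-1) · log₁₀(94.9/33.4) = -61.20 · log₁₀(2.841)
= -61.20 · (0.4535) = -27.76 mV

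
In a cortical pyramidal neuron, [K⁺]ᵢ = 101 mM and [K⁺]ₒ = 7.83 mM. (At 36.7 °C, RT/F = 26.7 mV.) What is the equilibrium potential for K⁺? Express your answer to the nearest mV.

-68 mV

E = (26.7/z) · ln([K⁺]_out/[K⁺]_in) with z = +1.
= (26.7/1) · ln(7.83/101) = 26.70 · ln(0.07752)
= 26.70 · (-2.5572) = -68.28 mV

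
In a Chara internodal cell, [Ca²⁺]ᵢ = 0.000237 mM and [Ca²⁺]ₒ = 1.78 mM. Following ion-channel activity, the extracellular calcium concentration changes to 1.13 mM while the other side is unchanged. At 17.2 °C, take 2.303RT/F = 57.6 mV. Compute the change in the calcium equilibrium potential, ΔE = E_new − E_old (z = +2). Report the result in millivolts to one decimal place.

-5.7 mV

E_old = (57.6/2)·log₁₀(1.78/0.000237) = 111.62 mV
E_new = (57.6/2)·log₁₀(1.13/0.000237) = 105.94 mV
ΔE = 105.94 − (111.62) = -5.68 mV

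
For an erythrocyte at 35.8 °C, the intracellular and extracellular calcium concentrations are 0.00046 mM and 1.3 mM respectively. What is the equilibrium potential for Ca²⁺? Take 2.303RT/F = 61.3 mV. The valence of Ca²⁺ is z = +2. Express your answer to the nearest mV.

106 mV

E = (61.3/z) · log₁₀([Ca²⁺]_out/[Ca²⁺]_in) with z = +2.
= (61.3/2) · log₁₀(1.3/0.00046) = 30.65 · log₁₀(2826)
= 30.65 · (3.4512) = 105.78 mV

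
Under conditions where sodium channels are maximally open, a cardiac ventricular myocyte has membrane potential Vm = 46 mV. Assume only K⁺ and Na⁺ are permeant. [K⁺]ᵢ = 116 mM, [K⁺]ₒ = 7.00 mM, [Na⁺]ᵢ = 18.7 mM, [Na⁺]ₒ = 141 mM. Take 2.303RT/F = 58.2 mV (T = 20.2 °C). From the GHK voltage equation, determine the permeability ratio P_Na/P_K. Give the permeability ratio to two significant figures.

Let α = P_Na/P_K. GHK: Vm = 58.2·log₁₀[(Kₒ + α·Naₒ)/(Kᵢ + α·Naᵢ)].
10^(Vm/58.2) = 10^(46.0/58.2) = 6.1713
So 6.1713·(Kᵢ + α·Naᵢ) = Kₒ + α·Naₒ → α = (6.1713·116.0 − 7.0) / (141.0 − 6.1713·18.7)
α = (715.9 − 7.0) / (141.0 − 115.4) = 708.9/25.6 = 27.69

28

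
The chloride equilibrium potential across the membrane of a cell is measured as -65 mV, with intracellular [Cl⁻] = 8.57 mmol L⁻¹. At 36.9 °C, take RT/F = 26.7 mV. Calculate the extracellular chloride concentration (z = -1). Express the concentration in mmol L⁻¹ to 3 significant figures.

97.8 mmol L⁻¹

Nernst: E = (26.7/-1) · ln([out]/[in]), so ln([out]/[in]) = -65.0 × -1 / 26.7 = 2.4345.
[out]/[in] = e^(2.4345) = 11.41.
[out] = 11.41 × 8.57 = 97.78 mmol L⁻¹.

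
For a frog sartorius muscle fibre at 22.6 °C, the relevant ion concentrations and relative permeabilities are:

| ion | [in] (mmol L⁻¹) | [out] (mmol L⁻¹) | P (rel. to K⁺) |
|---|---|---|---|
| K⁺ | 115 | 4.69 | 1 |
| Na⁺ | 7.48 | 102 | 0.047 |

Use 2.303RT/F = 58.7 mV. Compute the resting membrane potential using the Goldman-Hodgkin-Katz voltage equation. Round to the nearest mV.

Vm = 58.7 · log₁₀[(Σ P·[cation]ₒ + Σ P·[anion]ᵢ) / (Σ P·[cation]ᵢ + Σ P·[anion]ₒ)]
Numerator = 1×4.69 + 0.047×102 = 9.484
Denominator = 1×115 + 0.047×7.48 = 115.4
Vm = 58.7 · log₁₀(0.082218) = 58.7 × (-1.0850) = -63.69 mV

-64 mV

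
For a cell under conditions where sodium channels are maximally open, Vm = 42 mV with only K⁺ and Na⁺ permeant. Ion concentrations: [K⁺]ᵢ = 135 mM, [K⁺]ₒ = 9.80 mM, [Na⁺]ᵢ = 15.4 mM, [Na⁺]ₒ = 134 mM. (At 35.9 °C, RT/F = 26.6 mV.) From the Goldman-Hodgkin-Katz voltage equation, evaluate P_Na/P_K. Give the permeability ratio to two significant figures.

Let α = P_Na/P_K. GHK: Vm = 26.6·ln[(Kₒ + α·Naₒ)/(Kᵢ + α·Naᵢ)].
e^(Vm/26.6) = e^(42.0/26.6) = 4.8498
So 4.8498·(Kᵢ + α·Naᵢ) = Kₒ + α·Naₒ → α = (4.8498·135.0 − 9.8) / (134.0 − 4.8498·15.4)
α = (654.7 − 9.8) / (134.0 − 74.69) = 644.9/59.31 = 10.87

11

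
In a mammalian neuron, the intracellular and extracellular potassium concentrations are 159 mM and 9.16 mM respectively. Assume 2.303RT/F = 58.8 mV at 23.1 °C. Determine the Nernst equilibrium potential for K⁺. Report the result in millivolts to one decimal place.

E = (58.8/z) · log₁₀([K⁺]_out/[K⁺]_in) with z = +1.
= (58.8/1) · log₁₀(9.16/159) = 58.80 · log₁₀(0.05761)
= 58.80 · (-1.2395) = -72.88 mV

-72.9 mV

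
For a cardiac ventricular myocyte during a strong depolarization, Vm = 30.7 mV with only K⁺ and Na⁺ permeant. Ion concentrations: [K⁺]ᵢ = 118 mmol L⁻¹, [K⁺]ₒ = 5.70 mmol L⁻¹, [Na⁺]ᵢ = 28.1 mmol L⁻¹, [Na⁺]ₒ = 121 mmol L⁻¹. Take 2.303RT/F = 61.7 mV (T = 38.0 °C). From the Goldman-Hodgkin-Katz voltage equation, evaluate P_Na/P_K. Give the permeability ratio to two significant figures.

11

Let α = P_Na/P_K. GHK: Vm = 61.7·log₁₀[(Kₒ + α·Naₒ)/(Kᵢ + α·Naᵢ)].
10^(Vm/61.7) = 10^(30.7/61.7) = 3.1446
So 3.1446·(Kᵢ + α·Naᵢ) = Kₒ + α·Naₒ → α = (3.1446·118.0 − 5.7) / (121.0 − 3.1446·28.1)
α = (371.1 − 5.7) / (121.0 − 88.36) = 365.4/32.64 = 11.2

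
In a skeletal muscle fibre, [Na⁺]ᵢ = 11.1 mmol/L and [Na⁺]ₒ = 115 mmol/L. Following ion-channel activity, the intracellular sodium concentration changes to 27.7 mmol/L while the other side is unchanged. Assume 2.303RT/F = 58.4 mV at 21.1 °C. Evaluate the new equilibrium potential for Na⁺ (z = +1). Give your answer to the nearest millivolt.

36 mV

After the shift: [Na⁺]_out = 115, [Na⁺]_in = 27.7 mmol/L.
E_new = (58.4/1)·log₁₀(115/27.7) = 58.40 · (0.6182) = 36.10 mV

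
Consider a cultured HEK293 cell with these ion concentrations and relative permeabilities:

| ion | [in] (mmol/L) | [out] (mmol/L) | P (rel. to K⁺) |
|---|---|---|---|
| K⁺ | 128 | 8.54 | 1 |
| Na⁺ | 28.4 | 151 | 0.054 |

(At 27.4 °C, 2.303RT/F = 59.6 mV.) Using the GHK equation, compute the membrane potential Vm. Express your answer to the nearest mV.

Vm = 59.6 · log₁₀[(Σ P·[cation]ₒ + Σ P·[anion]ᵢ) / (Σ P·[cation]ᵢ + Σ P·[anion]ₒ)]
Numerator = 1×8.54 + 0.054×151 = 16.69
Denominator = 1×128 + 0.054×28.4 = 129.5
Vm = 59.6 · log₁₀(0.12888) = 59.6 × (-0.8898) = -53.03 mV

-53 mV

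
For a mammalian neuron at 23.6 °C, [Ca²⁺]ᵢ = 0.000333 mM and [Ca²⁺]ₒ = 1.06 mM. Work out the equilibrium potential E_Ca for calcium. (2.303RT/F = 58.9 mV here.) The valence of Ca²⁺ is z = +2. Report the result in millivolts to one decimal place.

103.2 mV

E = (58.9/z) · log₁₀([Ca²⁺]_out/[Ca²⁺]_in) with z = +2.
= (58.9/2) · log₁₀(1.06/0.000333) = 29.45 · log₁₀(3183)
= 29.45 · (3.5029) = 103.16 mV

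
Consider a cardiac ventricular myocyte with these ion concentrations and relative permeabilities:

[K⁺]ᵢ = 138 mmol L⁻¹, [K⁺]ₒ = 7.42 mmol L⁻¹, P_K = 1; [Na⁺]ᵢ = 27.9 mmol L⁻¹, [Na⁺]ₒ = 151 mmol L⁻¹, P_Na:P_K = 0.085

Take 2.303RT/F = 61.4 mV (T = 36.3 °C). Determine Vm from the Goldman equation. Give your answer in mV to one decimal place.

Vm = 61.4 · log₁₀[(Σ P·[cation]ₒ + Σ P·[anion]ᵢ) / (Σ P·[cation]ᵢ + Σ P·[anion]ₒ)]
Numerator = 1×7.42 + 0.085×151 = 20.26
Denominator = 1×138 + 0.085×27.9 = 140.4
Vm = 61.4 · log₁₀(0.1443) = 61.4 × (-0.8407) = -51.62 mV

-51.6 mV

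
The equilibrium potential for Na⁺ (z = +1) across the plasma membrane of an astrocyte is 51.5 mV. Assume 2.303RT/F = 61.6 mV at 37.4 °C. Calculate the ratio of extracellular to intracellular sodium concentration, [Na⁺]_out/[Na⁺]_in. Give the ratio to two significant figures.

log₁₀([out]/[in]) = E·z/(61.6) = 51.5 × 1 / 61.6 = 0.8360
[out]/[in] = 10^(0.8360) = 6.855

6.9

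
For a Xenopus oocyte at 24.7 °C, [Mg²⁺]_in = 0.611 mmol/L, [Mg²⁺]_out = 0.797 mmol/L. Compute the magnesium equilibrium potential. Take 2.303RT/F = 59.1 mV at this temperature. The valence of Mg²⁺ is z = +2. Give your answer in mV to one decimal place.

3.4 mV

E = (59.1/z) · log₁₀([Mg²⁺]_out/[Mg²⁺]_in) with z = +2.
= (59.1/2) · log₁₀(0.797/0.611) = 29.55 · log₁₀(1.304)
= 29.55 · (0.1154) = 3.41 mV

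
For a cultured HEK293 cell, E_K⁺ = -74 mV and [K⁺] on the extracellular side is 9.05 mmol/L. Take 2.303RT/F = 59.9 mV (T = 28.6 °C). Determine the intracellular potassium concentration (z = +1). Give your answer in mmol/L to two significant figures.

Nernst: E = (59.9/1) · log₁₀([out]/[in]), so log₁₀([out]/[in]) = -74.0 × 1 / 59.9 = -1.2354.
[out]/[in] = 10^(-1.2354) = 0.05816.
[in] = 9.05 / 0.05816 = 155.6 mmol/L.

160 mmol/L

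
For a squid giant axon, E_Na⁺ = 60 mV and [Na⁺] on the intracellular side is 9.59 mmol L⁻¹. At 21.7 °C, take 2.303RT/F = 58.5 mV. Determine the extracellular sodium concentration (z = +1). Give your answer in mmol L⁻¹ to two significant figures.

Nernst: E = (58.5/1) · log₁₀([out]/[in]), so log₁₀([out]/[in]) = 60.0 × 1 / 58.5 = 1.0256.
[out]/[in] = 10^(1.0256) = 10.61.
[out] = 10.61 × 9.59 = 101.7 mmol L⁻¹.

100 mmol L⁻¹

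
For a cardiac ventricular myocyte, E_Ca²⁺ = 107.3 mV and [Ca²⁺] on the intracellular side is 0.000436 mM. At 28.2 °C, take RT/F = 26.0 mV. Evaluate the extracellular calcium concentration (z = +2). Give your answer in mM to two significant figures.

1.7 mM

Nernst: E = (26.0/2) · ln([out]/[in]), so ln([out]/[in]) = 107.3 × 2 / 26.0 = 8.2538.
[out]/[in] = e^(8.2538) = 3842.
[out] = 3842 × 0.000436 = 1.675 mM.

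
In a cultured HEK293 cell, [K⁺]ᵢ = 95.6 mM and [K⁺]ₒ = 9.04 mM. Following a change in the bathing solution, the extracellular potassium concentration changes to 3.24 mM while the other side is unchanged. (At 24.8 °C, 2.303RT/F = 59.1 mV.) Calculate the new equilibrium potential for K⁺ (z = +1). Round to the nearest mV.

After the shift: [K⁺]_out = 3.24, [K⁺]_in = 95.6 mM.
E_new = (59.1/1)·log₁₀(3.24/95.6) = 59.10 · (-1.4699) = -86.87 mV

-87 mV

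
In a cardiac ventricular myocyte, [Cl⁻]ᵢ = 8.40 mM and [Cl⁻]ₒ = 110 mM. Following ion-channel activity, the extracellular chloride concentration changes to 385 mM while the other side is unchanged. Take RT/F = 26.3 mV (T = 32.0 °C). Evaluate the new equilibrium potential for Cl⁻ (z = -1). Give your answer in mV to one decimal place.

After the shift: [Cl⁻]_out = 385, [Cl⁻]_in = 8.40 mM.
E_new = (26.3/-1)·ln(385/8.40) = -26.30 · (3.8250) = -100.60 mV

-100.6 mV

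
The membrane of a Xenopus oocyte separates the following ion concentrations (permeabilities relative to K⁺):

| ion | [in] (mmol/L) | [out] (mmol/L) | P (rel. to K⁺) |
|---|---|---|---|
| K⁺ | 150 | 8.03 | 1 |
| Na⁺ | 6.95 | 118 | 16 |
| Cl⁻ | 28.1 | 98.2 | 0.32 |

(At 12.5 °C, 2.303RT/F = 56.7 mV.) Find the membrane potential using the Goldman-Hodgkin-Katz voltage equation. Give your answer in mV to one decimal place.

46.1 mV

Vm = 56.7 · log₁₀[(Σ P·[cation]ₒ + Σ P·[anion]ᵢ) / (Σ P·[cation]ᵢ + Σ P·[anion]ₒ)]
Numerator = 1×8.03 + 16×118 + 0.32×28.1 = 1905
Denominator = 1×150 + 16×6.95 + 0.32×98.2 = 292.6
Vm = 56.7 · log₁₀(6.5101) = 56.7 × (0.8136) = 46.13 mV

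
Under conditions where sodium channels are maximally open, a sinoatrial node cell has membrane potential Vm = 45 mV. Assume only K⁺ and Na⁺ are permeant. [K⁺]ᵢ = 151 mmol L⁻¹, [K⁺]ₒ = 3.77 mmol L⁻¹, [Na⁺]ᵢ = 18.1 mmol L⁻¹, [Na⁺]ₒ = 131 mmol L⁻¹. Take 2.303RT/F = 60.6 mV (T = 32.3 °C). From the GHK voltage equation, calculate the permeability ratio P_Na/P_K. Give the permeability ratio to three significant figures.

Let α = P_Na/P_K. GHK: Vm = 60.6·log₁₀[(Kₒ + α·Naₒ)/(Kᵢ + α·Naᵢ)].
10^(Vm/60.6) = 10^(45.0/60.6) = 5.5281
So 5.5281·(Kᵢ + α·Naᵢ) = Kₒ + α·Naₒ → α = (5.5281·151.0 − 3.77) / (131.0 − 5.5281·18.1)
α = (834.7 − 3.77) / (131.0 − 100.1) = 831/30.94 = 26.86

26.9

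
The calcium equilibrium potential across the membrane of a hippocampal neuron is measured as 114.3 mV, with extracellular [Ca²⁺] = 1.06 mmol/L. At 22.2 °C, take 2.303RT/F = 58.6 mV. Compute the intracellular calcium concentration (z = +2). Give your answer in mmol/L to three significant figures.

0.000133 mmol/L

Nernst: E = (58.6/2) · log₁₀([out]/[in]), so log₁₀([out]/[in]) = 114.3 × 2 / 58.6 = 3.9010.
[out]/[in] = 10^(3.9010) = 7962.
[in] = 1.06 / 7962 = 0.0001331 mmol/L.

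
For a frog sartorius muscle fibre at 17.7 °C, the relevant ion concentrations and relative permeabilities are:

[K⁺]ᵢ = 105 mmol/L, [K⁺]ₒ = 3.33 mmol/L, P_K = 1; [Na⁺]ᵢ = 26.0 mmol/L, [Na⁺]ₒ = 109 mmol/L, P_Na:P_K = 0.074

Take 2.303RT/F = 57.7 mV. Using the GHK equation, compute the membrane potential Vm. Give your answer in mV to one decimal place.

-56.1 mV

Vm = 57.7 · log₁₀[(Σ P·[cation]ₒ + Σ P·[anion]ᵢ) / (Σ P·[cation]ᵢ + Σ P·[anion]ₒ)]
Numerator = 1×3.33 + 0.074×109 = 11.4
Denominator = 1×105 + 0.074×26.0 = 106.9
Vm = 57.7 · log₁₀(0.10658) = 57.7 × (-0.9723) = -56.10 mV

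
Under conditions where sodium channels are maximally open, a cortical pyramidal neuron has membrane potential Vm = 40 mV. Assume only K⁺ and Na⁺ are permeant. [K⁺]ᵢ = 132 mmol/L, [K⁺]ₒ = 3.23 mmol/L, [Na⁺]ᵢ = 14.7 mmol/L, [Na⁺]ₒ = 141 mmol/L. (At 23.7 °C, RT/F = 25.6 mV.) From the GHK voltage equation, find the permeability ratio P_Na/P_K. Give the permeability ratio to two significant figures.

Let α = P_Na/P_K. GHK: Vm = 25.6·ln[(Kₒ + α·Naₒ)/(Kᵢ + α·Naᵢ)].
e^(Vm/25.6) = e^(40.0/25.6) = 4.7707
So 4.7707·(Kᵢ + α·Naᵢ) = Kₒ + α·Naₒ → α = (4.7707·132.0 − 3.23) / (141.0 − 4.7707·14.7)
α = (629.7 − 3.23) / (141.0 − 70.13) = 626.5/70.87 = 8.84

8.8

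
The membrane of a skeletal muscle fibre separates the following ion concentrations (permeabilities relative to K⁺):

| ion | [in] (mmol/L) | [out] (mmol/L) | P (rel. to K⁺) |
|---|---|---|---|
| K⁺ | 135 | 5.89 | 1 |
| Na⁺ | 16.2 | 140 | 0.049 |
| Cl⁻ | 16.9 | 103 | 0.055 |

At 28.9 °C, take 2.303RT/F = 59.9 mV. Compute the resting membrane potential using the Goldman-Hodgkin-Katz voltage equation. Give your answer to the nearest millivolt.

-61 mV

Vm = 59.9 · log₁₀[(Σ P·[cation]ₒ + Σ P·[anion]ᵢ) / (Σ P·[cation]ᵢ + Σ P·[anion]ₒ)]
Numerator = 1×5.89 + 0.049×140 + 0.055×16.9 = 13.68
Denominator = 1×135 + 0.049×16.2 + 0.055×103 = 141.5
Vm = 59.9 · log₁₀(0.096703) = 59.9 × (-1.0146) = -60.77 mV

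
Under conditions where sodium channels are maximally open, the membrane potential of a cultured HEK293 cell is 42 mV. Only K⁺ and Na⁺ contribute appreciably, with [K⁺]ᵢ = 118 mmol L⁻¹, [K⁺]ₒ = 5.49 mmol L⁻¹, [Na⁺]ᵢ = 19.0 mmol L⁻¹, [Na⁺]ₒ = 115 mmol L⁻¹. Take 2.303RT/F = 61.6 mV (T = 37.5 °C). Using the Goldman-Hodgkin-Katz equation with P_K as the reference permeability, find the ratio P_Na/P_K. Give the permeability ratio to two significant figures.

Let α = P_Na/P_K. GHK: Vm = 61.6·log₁₀[(Kₒ + α·Naₒ)/(Kᵢ + α·Naᵢ)].
10^(Vm/61.6) = 10^(42.0/61.6) = 4.8064
So 4.8064·(Kᵢ + α·Naᵢ) = Kₒ + α·Naₒ → α = (4.8064·118.0 − 5.49) / (115.0 − 4.8064·19.0)
α = (567.2 − 5.49) / (115.0 − 91.32) = 561.7/23.68 = 23.72

24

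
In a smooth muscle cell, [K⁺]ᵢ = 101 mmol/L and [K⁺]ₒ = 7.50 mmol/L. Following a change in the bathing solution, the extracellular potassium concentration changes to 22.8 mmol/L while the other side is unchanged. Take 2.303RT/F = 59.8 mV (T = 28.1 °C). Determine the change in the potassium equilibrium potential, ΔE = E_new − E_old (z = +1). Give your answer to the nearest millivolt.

E_old = (59.8/1)·log₁₀(7.50/101) = -67.53 mV
E_new = (59.8/1)·log₁₀(22.8/101) = -38.65 mV
ΔE = -38.65 − (-67.53) = 28.88 mV

29 mV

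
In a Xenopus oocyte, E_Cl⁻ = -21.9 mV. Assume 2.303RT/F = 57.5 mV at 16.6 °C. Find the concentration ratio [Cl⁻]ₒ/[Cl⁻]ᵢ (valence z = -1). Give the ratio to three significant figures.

log₁₀([out]/[in]) = E·z/(57.5) = -21.9 × -1 / 57.5 = 0.3809
[out]/[in] = 10^(0.3809) = 2.404

2.40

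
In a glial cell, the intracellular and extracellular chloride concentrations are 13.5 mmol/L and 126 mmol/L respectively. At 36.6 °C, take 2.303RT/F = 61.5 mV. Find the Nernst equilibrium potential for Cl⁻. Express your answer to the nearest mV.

E = (61.5/z) · log₁₀([Cl⁻]_out/[Cl⁻]_in) with z = -1.
For an anion, dividing by z = -1 reverses the sign.
= (61.5/-1) · log₁₀(126/13.5) = -61.50 · log₁₀(9.333)
= -61.50 · (0.9700) = -59.66 mV

-60 mV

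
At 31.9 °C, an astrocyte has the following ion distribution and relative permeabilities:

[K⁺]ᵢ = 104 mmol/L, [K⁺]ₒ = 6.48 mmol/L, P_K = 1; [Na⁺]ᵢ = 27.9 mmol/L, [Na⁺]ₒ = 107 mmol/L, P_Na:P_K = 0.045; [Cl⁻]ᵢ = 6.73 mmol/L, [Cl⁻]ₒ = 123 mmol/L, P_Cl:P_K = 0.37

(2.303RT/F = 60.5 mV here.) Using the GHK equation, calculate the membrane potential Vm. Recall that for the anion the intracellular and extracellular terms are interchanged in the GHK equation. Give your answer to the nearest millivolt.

Vm = 60.5 · log₁₀[(Σ P·[cation]ₒ + Σ P·[anion]ᵢ) / (Σ P·[cation]ᵢ + Σ P·[anion]ₒ)]
Numerator = 1×6.48 + 0.045×107 + 0.37×6.73 = 13.79
Denominator = 1×104 + 0.045×27.9 + 0.37×123 = 150.8
Vm = 60.5 · log₁₀(0.091434) = 60.5 × (-1.0389) = -62.85 mV

-63 mV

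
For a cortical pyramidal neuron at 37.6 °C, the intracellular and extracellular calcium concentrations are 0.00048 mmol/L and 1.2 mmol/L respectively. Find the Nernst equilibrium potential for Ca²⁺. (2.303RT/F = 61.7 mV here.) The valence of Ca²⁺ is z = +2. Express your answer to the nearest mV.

105 mV

E = (61.7/z) · log₁₀([Ca²⁺]_out/[Ca²⁺]_in) with z = +2.
= (61.7/2) · log₁₀(1.2/0.00048) = 30.85 · log₁₀(2500)
= 30.85 · (3.3979) = 104.83 mV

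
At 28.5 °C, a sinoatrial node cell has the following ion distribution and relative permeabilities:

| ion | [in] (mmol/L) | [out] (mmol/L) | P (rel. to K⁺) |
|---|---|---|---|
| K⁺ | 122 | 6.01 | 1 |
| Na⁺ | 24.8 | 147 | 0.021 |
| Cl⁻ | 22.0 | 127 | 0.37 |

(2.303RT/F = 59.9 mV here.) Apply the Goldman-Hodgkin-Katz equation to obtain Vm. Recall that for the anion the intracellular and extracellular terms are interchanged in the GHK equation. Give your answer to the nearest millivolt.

Vm = 59.9 · log₁₀[(Σ P·[cation]ₒ + Σ P·[anion]ᵢ) / (Σ P·[cation]ᵢ + Σ P·[anion]ₒ)]
Numerator = 1×6.01 + 0.021×147 + 0.37×22.0 = 17.24
Denominator = 1×122 + 0.021×24.8 + 0.37×127 = 169.5
Vm = 59.9 · log₁₀(0.10169) = 59.9 × (-0.9927) = -59.46 mV

-59 mV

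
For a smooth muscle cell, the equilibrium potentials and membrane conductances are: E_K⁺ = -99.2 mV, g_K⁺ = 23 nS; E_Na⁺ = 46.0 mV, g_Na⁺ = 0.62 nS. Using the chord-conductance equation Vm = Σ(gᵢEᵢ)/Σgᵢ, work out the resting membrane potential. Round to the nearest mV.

Σ gᵢEᵢ = 23·(-99.2) + 0.62·(46.0) = -2253.08
Σ gᵢ = 23 + 0.62 = 23.62
Vm = -2253.08 / 23.62 = -95.39 mV

-95 mV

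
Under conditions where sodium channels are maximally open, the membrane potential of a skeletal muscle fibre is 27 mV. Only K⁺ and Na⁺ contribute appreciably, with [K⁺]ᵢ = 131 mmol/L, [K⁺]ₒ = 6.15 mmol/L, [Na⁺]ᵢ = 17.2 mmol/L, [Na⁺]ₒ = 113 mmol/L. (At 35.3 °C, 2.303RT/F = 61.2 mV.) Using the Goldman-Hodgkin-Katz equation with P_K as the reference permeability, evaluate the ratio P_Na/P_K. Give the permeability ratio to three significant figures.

5.43

Let α = P_Na/P_K. GHK: Vm = 61.2·log₁₀[(Kₒ + α·Naₒ)/(Kᵢ + α·Naᵢ)].
10^(Vm/61.2) = 10^(27.0/61.2) = 2.7617
So 2.7617·(Kᵢ + α·Naᵢ) = Kₒ + α·Naₒ → α = (2.7617·131.0 − 6.15) / (113.0 − 2.7617·17.2)
α = (361.8 − 6.15) / (113.0 − 47.5) = 355.6/65.5 = 5.43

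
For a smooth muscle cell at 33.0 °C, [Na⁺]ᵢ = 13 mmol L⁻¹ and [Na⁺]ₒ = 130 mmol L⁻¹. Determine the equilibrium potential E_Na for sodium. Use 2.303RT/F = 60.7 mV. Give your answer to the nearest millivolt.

E = (60.7/z) · log₁₀([Na⁺]_out/[Na⁺]_in) with z = +1.
= (60.7/1) · log₁₀(130/13) = 60.70 · log₁₀(10)
= 60.70 · (1.0000) = 60.70 mV

61 mV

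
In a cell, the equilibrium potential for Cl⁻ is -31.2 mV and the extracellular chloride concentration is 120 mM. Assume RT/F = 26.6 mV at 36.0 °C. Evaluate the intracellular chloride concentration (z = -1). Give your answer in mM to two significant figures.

Nernst: E = (26.6/-1) · ln([out]/[in]), so ln([out]/[in]) = -31.2 × -1 / 26.6 = 1.1729.
[out]/[in] = e^(1.1729) = 3.231.
[in] = 120 / 3.231 = 37.13 mM.

37 mM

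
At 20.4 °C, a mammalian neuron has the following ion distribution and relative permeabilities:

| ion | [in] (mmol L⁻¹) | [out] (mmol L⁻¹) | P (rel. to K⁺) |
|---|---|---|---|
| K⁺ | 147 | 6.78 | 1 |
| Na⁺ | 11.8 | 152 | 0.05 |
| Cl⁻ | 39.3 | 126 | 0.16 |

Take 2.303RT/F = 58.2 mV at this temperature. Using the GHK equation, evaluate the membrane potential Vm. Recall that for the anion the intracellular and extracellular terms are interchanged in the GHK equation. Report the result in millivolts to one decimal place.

Vm = 58.2 · log₁₀[(Σ P·[cation]ₒ + Σ P·[anion]ᵢ) / (Σ P·[cation]ᵢ + Σ P·[anion]ₒ)]
Numerator = 1×6.78 + 0.05×152 + 0.16×39.3 = 20.67
Denominator = 1×147 + 0.05×11.8 + 0.16×126 = 167.8
Vm = 58.2 · log₁₀(0.12321) = 58.2 × (-0.9094) = -52.92 mV

-52.9 mV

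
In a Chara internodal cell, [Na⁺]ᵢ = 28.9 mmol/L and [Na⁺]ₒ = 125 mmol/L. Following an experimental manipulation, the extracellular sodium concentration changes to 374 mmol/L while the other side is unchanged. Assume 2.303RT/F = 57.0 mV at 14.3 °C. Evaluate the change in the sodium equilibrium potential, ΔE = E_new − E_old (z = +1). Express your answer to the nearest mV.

27 mV

E_old = (57.0/1)·log₁₀(125/28.9) = 36.25 mV
E_new = (57.0/1)·log₁₀(374/28.9) = 63.38 mV
ΔE = 63.38 − (36.25) = 27.13 mV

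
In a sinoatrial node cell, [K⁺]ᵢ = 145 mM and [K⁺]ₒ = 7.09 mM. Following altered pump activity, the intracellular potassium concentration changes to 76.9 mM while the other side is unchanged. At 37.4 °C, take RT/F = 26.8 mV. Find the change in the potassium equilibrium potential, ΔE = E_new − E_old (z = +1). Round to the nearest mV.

17 mV

E_old = (26.8/1)·ln(7.09/145) = -80.88 mV
E_new = (26.8/1)·ln(7.09/76.9) = -63.89 mV
ΔE = -63.89 − (-80.88) = 17.00 mV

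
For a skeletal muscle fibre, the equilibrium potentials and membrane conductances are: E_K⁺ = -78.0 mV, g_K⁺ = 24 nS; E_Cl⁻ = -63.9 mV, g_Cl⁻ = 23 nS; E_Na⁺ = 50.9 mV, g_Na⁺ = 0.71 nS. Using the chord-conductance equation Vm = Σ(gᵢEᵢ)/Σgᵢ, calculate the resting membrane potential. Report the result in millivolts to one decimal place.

-69.3 mV

Σ gᵢEᵢ = 24·(-78.0) + 23·(-63.9) + 0.71·(50.9) = -3305.56
Σ gᵢ = 24 + 23 + 0.71 = 47.71
Vm = -3305.56 / 47.71 = -69.28 mV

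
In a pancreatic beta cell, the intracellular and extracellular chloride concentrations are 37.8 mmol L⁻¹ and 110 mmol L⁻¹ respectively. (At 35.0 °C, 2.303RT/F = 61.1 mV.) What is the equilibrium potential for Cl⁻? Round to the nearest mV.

E = (61.1/z) · log₁₀([Cl⁻]_out/[Cl⁻]_in) with z = -1.
For an anion, dividing by z = -1 reverses the sign.
= (61.1/-1) · log₁₀(110/37.8) = -61.10 · log₁₀(2.91)
= -61.10 · (0.4639) = -28.34 mV

-28 mV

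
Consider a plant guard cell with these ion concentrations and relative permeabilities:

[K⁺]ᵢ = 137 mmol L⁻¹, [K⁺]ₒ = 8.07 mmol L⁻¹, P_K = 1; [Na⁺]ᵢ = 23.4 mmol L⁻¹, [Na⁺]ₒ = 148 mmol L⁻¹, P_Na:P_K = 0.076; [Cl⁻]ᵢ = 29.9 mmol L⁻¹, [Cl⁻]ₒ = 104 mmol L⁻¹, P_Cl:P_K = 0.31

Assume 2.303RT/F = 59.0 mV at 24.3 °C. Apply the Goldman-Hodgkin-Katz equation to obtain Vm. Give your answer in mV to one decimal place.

-45.8 mV

Vm = 59.0 · log₁₀[(Σ P·[cation]ₒ + Σ P·[anion]ᵢ) / (Σ P·[cation]ᵢ + Σ P·[anion]ₒ)]
Numerator = 1×8.07 + 0.076×148 + 0.31×29.9 = 28.59
Denominator = 1×137 + 0.076×23.4 + 0.31×104 = 171
Vm = 59.0 · log₁₀(0.16716) = 59.0 × (-0.7769) = -45.84 mV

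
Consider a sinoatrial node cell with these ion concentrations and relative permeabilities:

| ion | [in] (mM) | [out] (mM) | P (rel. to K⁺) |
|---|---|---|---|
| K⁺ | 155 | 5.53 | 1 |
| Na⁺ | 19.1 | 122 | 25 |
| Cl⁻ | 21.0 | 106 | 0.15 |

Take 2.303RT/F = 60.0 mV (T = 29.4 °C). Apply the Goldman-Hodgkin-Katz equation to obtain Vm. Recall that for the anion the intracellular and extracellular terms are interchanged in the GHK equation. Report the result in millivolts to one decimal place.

Vm = 60.0 · log₁₀[(Σ P·[cation]ₒ + Σ P·[anion]ᵢ) / (Σ P·[cation]ᵢ + Σ P·[anion]ₒ)]
Numerator = 1×5.53 + 25×122 + 0.15×21.0 = 3059
Denominator = 1×155 + 25×19.1 + 0.15×106 = 648.4
Vm = 60.0 · log₁₀(4.7173) = 60.0 × (0.6737) = 40.42 mV

40.4 mV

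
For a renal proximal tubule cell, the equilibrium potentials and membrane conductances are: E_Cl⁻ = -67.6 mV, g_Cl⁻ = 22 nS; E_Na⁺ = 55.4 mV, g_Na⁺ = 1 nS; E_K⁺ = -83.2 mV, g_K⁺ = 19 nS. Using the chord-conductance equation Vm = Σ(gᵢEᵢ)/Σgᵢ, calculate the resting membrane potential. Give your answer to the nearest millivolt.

-72 mV

Σ gᵢEᵢ = 22·(-67.6) + 1·(55.4) + 19·(-83.2) = -3012.60
Σ gᵢ = 22 + 1 + 19 = 42
Vm = -3012.60 / 42 = -71.73 mV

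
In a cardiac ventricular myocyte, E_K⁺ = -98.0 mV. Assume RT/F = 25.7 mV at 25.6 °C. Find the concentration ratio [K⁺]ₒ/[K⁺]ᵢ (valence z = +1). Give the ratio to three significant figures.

0.0221

ln([out]/[in]) = E·z/(25.7) = -98.0 × 1 / 25.7 = -3.8132
[out]/[in] = e^(-3.8132) = 0.02208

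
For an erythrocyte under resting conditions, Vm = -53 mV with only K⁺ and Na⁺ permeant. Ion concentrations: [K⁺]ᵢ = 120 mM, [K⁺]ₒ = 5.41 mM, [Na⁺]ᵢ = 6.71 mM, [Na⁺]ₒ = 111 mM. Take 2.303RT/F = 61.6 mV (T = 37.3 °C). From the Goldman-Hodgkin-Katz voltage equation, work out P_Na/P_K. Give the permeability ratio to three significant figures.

0.101

Let α = P_Na/P_K. GHK: Vm = 61.6·log₁₀[(Kₒ + α·Naₒ)/(Kᵢ + α·Naᵢ)].
10^(Vm/61.6) = 10^(-53.0/61.6) = 0.13791
So 0.13791·(Kᵢ + α·Naᵢ) = Kₒ + α·Naₒ → α = (0.13791·120.0 − 5.41) / (111.0 − 0.13791·6.71)
α = (16.55 − 5.41) / (111.0 − 0.9254) = 11.14/110.1 = 0.1012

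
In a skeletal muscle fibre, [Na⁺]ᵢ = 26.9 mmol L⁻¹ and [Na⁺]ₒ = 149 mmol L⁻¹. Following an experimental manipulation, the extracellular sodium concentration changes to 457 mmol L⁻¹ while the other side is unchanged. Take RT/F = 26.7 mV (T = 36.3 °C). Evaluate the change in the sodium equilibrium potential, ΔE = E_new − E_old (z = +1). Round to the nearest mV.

E_old = (26.7/1)·ln(149/26.9) = 45.71 mV
E_new = (26.7/1)·ln(457/26.9) = 75.63 mV
ΔE = 75.63 − (45.71) = 29.92 mV

30 mV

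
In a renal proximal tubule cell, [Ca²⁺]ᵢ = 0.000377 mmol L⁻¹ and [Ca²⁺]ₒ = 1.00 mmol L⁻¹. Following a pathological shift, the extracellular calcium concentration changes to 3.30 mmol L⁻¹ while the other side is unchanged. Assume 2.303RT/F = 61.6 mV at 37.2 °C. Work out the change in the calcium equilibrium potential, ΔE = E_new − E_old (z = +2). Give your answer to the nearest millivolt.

16 mV

E_old = (61.6/2)·log₁₀(1.00/0.000377) = 105.45 mV
E_new = (61.6/2)·log₁₀(3.30/0.000377) = 121.42 mV
ΔE = 121.42 − (105.45) = 15.97 mV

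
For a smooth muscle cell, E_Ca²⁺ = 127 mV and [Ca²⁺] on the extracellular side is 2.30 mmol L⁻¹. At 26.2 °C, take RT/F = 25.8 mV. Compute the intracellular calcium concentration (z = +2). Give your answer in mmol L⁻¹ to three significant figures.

0.000122 mmol L⁻¹

Nernst: E = (25.8/2) · ln([out]/[in]), so ln([out]/[in]) = 127.0 × 2 / 25.8 = 9.8450.
[out]/[in] = e^(9.8450) = 1.886e+04.
[in] = 2.30 / 1.886e+04 = 0.0001219 mmol L⁻¹.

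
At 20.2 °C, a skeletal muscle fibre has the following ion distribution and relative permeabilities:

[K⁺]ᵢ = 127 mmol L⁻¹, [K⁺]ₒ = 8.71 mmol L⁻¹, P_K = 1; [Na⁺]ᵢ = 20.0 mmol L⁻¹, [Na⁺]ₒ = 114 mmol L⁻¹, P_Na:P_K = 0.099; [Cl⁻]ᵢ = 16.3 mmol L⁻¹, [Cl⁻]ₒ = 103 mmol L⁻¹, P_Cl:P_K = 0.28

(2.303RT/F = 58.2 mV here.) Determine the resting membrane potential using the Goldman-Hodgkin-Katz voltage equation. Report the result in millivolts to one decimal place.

Vm = 58.2 · log₁₀[(Σ P·[cation]ₒ + Σ P·[anion]ᵢ) / (Σ P·[cation]ᵢ + Σ P·[anion]ₒ)]
Numerator = 1×8.71 + 0.099×114 + 0.28×16.3 = 24.56
Denominator = 1×127 + 0.099×20.0 + 0.28×103 = 157.8
Vm = 58.2 · log₁₀(0.15562) = 58.2 × (-0.8079) = -47.02 mV

-47.0 mV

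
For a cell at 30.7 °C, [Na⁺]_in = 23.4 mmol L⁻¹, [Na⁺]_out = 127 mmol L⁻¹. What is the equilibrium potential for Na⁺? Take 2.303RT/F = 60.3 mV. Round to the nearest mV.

44 mV

E = (60.3/z) · log₁₀([Na⁺]_out/[Na⁺]_in) with z = +1.
= (60.3/1) · log₁₀(127/23.4) = 60.30 · log₁₀(5.427)
= 60.30 · (0.7346) = 44.30 mV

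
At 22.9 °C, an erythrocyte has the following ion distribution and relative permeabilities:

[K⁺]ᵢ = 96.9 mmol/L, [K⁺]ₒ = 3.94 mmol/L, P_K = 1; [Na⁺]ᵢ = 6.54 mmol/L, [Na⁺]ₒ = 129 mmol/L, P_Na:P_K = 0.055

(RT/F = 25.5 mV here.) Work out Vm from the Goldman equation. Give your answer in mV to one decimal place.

Vm = 25.5 · ln[(Σ P·[cation]ₒ + Σ P·[anion]ᵢ) / (Σ P·[cation]ᵢ + Σ P·[anion]ₒ)]
Numerator = 1×3.94 + 0.055×129 = 11.04
Denominator = 1×96.9 + 0.055×6.54 = 97.26
Vm = 25.5 · ln(0.11346) = 25.5 × (-2.1763) = -55.50 mV

-55.5 mV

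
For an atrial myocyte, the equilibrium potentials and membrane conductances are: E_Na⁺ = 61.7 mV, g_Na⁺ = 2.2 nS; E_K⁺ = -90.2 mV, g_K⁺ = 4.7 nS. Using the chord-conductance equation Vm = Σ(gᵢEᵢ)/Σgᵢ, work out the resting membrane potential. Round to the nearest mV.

-42 mV

Σ gᵢEᵢ = 2.2·(61.7) + 4.7·(-90.2) = -288.20
Σ gᵢ = 2.2 + 4.7 = 6.9
Vm = -288.20 / 6.9 = -41.77 mV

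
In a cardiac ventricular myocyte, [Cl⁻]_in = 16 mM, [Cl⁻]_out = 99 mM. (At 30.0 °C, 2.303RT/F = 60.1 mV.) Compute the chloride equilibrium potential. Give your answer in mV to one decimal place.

E = (60.1/z) · log₁₀([Cl⁻]_out/[Cl⁻]_in) with z = -1.
For an anion, dividing by z = -1 reverses the sign.
= (60.1/-1) · log₁₀(99/16) = -60.10 · log₁₀(6.188)
= -60.10 · (0.7915) = -47.57 mV

-47.6 mV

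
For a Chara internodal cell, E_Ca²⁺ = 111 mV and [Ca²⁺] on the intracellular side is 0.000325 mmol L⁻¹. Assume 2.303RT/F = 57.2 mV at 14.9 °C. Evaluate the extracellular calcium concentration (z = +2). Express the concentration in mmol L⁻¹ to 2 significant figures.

2.5 mmol L⁻¹

Nernst: E = (57.2/2) · log₁₀([out]/[in]), so log₁₀([out]/[in]) = 111.0 × 2 / 57.2 = 3.8811.
[out]/[in] = 10^(3.8811) = 7605.
[out] = 7605 × 0.000325 = 2.472 mmol L⁻¹.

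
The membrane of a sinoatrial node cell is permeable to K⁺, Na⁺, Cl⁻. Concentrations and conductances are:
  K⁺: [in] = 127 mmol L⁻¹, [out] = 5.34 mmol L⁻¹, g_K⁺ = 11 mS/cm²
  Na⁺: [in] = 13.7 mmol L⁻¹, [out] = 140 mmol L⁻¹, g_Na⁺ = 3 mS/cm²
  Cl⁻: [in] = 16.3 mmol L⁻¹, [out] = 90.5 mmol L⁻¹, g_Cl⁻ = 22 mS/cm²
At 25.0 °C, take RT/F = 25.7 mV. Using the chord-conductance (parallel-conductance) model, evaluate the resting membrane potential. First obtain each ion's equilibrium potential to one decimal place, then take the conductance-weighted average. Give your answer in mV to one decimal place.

-46.8 mV

E_K⁺ = (25.7/1)·ln(5.34/127) = -81.4 mV
E_Na⁺ = (25.7/1)·ln(140/13.7) = 59.7 mV
E_Cl⁻ = (25.7/-1)·ln(90.5/16.3) = -44.1 mV
Vm = (Σ gᵢEᵢ)/(Σ gᵢ) = (11·-81.4 + 3·59.7 + 22·-44.1) / (11 + 3 + 22)
= -1686.50 / 36 = -46.85 mV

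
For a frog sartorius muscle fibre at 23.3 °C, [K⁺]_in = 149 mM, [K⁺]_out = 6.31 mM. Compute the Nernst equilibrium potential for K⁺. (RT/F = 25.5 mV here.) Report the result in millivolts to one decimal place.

-80.6 mV

E = (25.5/z) · ln([K⁺]_out/[K⁺]_in) with z = +1.
= (25.5/1) · ln(6.31/149) = 25.50 · ln(0.04235)
= 25.50 · (-3.1618) = -80.63 mV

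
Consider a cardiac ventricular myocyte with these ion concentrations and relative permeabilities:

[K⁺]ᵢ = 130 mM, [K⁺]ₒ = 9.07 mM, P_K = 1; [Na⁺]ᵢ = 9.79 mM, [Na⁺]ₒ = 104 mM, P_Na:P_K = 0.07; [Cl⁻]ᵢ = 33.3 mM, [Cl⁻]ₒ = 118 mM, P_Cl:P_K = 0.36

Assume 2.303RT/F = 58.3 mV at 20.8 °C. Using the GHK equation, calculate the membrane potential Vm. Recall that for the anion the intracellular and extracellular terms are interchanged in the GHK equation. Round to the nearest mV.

-46 mV

Vm = 58.3 · log₁₀[(Σ P·[cation]ₒ + Σ P·[anion]ᵢ) / (Σ P·[cation]ᵢ + Σ P·[anion]ₒ)]
Numerator = 1×9.07 + 0.07×104 + 0.36×33.3 = 28.34
Denominator = 1×130 + 0.07×9.79 + 0.36×118 = 173.2
Vm = 58.3 · log₁₀(0.16365) = 58.3 × (-0.7861) = -45.83 mV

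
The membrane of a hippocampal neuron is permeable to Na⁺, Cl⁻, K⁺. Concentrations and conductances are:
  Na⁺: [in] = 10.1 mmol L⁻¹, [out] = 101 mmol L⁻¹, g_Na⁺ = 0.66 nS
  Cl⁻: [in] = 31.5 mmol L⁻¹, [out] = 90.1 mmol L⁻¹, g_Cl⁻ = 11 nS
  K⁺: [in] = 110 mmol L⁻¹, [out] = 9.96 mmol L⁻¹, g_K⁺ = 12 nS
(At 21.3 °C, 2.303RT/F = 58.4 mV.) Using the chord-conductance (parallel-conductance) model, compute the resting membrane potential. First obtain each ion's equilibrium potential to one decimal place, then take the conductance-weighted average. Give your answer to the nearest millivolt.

-42 mV

E_Na⁺ = (58.4/1)·log₁₀(101/10.1) = 58.4 mV
E_Cl⁻ = (58.4/-1)·log₁₀(90.1/31.5) = -26.7 mV
E_K⁺ = (58.4/1)·log₁₀(9.96/110) = -60.9 mV
Vm = (Σ gᵢEᵢ)/(Σ gᵢ) = (0.66·58.4 + 11·-26.7 + 12·-60.9) / (0.66 + 11 + 12)
= -985.96 / 23.66 = -41.67 mV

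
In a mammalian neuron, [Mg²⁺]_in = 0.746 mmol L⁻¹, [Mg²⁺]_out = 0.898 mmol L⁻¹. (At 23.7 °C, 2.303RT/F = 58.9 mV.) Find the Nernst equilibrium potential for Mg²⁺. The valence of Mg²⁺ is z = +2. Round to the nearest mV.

2 mV

E = (58.9/z) · log₁₀([Mg²⁺]_out/[Mg²⁺]_in) with z = +2.
= (58.9/2) · log₁₀(0.898/0.746) = 29.45 · log₁₀(1.204)
= 29.45 · (0.0805) = 2.37 mV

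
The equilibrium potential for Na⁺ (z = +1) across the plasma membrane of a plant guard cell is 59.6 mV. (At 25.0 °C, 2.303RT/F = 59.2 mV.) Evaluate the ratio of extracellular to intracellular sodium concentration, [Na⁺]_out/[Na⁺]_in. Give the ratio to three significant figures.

log₁₀([out]/[in]) = E·z/(59.2) = 59.6 × 1 / 59.2 = 1.0068
[out]/[in] = 10^(1.0068) = 10.16

10.2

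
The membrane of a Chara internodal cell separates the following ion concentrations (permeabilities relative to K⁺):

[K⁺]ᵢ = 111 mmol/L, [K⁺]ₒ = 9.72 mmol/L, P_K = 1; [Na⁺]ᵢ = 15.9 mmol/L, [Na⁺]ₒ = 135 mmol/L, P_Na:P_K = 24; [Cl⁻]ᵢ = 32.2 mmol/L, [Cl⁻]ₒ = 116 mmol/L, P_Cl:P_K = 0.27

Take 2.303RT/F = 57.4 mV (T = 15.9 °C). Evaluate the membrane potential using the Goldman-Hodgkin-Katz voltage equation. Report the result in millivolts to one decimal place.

Vm = 57.4 · log₁₀[(Σ P·[cation]ₒ + Σ P·[anion]ᵢ) / (Σ P·[cation]ᵢ + Σ P·[anion]ₒ)]
Numerator = 1×9.72 + 24×135 + 0.27×32.2 = 3258
Denominator = 1×111 + 24×15.9 + 0.27×116 = 523.9
Vm = 57.4 · log₁₀(6.2193) = 57.4 × (0.7937) = 45.56 mV

45.6 mV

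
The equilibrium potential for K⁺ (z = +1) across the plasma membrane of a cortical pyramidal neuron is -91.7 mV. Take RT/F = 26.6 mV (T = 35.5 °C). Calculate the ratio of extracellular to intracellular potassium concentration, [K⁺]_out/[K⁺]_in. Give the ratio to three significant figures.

ln([out]/[in]) = E·z/(26.6) = -91.7 × 1 / 26.6 = -3.4474
[out]/[in] = e^(-3.4474) = 0.03183

0.0318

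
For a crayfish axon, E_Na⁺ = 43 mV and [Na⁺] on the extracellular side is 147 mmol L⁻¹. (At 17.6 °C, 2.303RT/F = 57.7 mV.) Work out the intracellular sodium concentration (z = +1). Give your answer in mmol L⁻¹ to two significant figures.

Nernst: E = (57.7/1) · log₁₀([out]/[in]), so log₁₀([out]/[in]) = 43.0 × 1 / 57.7 = 0.7452.
[out]/[in] = 10^(0.7452) = 5.562.
[in] = 147 / 5.562 = 26.43 mmol L⁻¹.

26 mmol L⁻¹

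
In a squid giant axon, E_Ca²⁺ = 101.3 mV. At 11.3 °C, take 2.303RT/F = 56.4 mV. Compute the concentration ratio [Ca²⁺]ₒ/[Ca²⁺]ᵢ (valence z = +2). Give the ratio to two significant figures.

3900

log₁₀([out]/[in]) = E·z/(56.4) = 101.3 × 2 / 56.4 = 3.5922
[out]/[in] = 10^(3.5922) = 3910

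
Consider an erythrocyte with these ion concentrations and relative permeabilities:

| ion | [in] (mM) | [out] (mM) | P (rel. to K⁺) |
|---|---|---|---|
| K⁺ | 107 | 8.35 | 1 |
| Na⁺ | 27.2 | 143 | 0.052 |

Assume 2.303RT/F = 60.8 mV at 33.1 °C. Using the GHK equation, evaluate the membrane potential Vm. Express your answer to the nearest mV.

Vm = 60.8 · log₁₀[(Σ P·[cation]ₒ + Σ P·[anion]ᵢ) / (Σ P·[cation]ᵢ + Σ P·[anion]ₒ)]
Numerator = 1×8.35 + 0.052×143 = 15.79
Denominator = 1×107 + 0.052×27.2 = 108.4
Vm = 60.8 · log₁₀(0.14561) = 60.8 × (-0.8368) = -50.88 mV

-51 mV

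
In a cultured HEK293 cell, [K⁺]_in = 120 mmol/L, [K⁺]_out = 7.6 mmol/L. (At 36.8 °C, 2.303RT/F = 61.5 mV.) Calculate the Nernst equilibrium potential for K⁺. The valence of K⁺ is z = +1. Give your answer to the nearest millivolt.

E = (61.5/z) · log₁₀([K⁺]_out/[K⁺]_in) with z = +1.
= (61.5/1) · log₁₀(7.6/120) = 61.50 · log₁₀(0.06333)
= 61.50 · (-1.1984) = -73.70 mV

-74 mV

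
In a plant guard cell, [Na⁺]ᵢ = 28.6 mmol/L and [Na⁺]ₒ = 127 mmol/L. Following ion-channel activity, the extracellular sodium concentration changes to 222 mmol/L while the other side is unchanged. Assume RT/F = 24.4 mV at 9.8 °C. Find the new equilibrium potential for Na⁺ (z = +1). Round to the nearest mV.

After the shift: [Na⁺]_out = 222, [Na⁺]_in = 28.6 mmol/L.
E_new = (24.4/1)·ln(222/28.6) = 24.40 · (2.0493) = 50.00 mV

50 mV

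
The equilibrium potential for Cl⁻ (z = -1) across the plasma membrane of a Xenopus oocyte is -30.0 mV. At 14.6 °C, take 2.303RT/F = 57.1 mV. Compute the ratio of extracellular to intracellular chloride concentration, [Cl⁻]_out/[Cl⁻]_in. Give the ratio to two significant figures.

3.4

log₁₀([out]/[in]) = E·z/(57.1) = -30.0 × -1 / 57.1 = 0.5254
[out]/[in] = 10^(0.5254) = 3.353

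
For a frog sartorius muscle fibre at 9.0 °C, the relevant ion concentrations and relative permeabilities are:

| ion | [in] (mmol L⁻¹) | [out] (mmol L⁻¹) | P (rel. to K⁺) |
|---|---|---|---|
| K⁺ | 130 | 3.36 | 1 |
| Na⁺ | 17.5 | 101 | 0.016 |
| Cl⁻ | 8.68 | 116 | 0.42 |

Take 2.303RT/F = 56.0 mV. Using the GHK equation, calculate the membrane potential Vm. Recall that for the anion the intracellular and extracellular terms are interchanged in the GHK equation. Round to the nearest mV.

-74 mV

Vm = 56.0 · log₁₀[(Σ P·[cation]ₒ + Σ P·[anion]ᵢ) / (Σ P·[cation]ᵢ + Σ P·[anion]ₒ)]
Numerator = 1×3.36 + 0.016×101 + 0.42×8.68 = 8.622
Denominator = 1×130 + 0.016×17.5 + 0.42×116 = 179
Vm = 56.0 · log₁₀(0.048165) = 56.0 × (-1.3173) = -73.77 mV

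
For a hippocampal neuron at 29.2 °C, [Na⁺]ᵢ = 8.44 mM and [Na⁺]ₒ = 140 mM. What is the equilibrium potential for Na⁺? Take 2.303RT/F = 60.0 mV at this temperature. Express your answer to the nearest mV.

73 mV

E = (60.0/z) · log₁₀([Na⁺]_out/[Na⁺]_in) with z = +1.
= (60.0/1) · log₁₀(140/8.44) = 60.00 · log₁₀(16.59)
= 60.00 · (1.2198) = 73.19 mV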